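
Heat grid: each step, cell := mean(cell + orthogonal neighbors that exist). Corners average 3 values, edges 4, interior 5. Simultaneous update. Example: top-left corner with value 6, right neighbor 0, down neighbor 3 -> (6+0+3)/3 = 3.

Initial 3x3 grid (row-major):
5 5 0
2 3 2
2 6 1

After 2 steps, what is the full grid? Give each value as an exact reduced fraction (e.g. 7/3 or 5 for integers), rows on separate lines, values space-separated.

After step 1:
  4 13/4 7/3
  3 18/5 3/2
  10/3 3 3
After step 2:
  41/12 791/240 85/36
  209/60 287/100 313/120
  28/9 97/30 5/2

Answer: 41/12 791/240 85/36
209/60 287/100 313/120
28/9 97/30 5/2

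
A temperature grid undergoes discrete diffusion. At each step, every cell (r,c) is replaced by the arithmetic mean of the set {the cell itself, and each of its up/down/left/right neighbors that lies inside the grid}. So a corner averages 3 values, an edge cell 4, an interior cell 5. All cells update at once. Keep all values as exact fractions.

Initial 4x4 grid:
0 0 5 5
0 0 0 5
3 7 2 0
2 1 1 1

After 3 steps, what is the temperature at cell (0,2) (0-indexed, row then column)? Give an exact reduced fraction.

Answer: 5741/2400

Derivation:
Step 1: cell (0,2) = 5/2
Step 2: cell (0,2) = 223/80
Step 3: cell (0,2) = 5741/2400
Full grid after step 3:
  389/360 3853/2400 5741/2400 2183/720
  3433/2400 1753/1000 4661/2000 513/200
  997/480 4127/2000 6011/3000 731/360
  1637/720 35/16 1291/720 343/216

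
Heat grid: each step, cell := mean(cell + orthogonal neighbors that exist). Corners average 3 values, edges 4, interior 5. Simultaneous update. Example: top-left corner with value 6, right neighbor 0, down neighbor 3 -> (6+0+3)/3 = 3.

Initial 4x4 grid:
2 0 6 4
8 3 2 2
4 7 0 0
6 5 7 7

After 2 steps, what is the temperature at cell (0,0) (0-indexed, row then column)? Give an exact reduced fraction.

Answer: 31/9

Derivation:
Step 1: cell (0,0) = 10/3
Step 2: cell (0,0) = 31/9
Full grid after step 2:
  31/9 157/48 247/80 3
  107/24 87/25 74/25 217/80
  193/40 47/10 83/25 727/240
  35/6 99/20 283/60 35/9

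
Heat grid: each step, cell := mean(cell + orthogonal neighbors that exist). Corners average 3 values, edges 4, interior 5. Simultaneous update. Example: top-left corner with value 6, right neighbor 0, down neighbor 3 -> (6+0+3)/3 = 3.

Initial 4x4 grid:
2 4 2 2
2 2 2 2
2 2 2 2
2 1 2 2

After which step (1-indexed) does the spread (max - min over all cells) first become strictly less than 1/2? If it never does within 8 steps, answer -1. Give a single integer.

Answer: 4

Derivation:
Step 1: max=8/3, min=5/3, spread=1
Step 2: max=151/60, min=209/120, spread=31/40
Step 3: max=1291/540, min=1949/1080, spread=211/360
Step 4: max=124357/54000, min=201101/108000, spread=15871/36000
  -> spread < 1/2 first at step 4
Step 5: max=1099267/486000, min=1850861/972000, spread=115891/324000
Step 6: max=8079679/3645000, min=187529969/97200000, spread=83784413/291600000
Step 7: max=958556611/437400000, min=1898910463/972000000, spread=2080938053/8748000000
Step 8: max=14214341339/6561000000, min=57489437959/29160000000, spread=51168711929/262440000000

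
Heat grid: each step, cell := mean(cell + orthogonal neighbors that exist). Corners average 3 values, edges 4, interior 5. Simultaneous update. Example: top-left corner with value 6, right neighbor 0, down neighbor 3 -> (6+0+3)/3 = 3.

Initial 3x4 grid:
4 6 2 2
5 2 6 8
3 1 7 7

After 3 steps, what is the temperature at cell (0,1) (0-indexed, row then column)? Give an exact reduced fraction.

Step 1: cell (0,1) = 7/2
Step 2: cell (0,1) = 33/8
Step 3: cell (0,1) = 161/40
Full grid after step 3:
  4 161/40 529/120 683/144
  599/160 821/200 5641/1200 15131/2880
  11/3 971/240 3599/720 2425/432

Answer: 161/40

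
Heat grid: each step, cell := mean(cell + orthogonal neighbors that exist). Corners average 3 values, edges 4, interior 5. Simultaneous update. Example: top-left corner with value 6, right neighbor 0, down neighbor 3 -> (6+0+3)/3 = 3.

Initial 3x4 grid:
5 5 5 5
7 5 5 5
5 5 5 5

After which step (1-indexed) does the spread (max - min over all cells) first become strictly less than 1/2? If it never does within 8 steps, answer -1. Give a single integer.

Step 1: max=17/3, min=5, spread=2/3
Step 2: max=667/120, min=5, spread=67/120
Step 3: max=5837/1080, min=5, spread=437/1080
  -> spread < 1/2 first at step 3
Step 4: max=2317531/432000, min=2509/500, spread=29951/86400
Step 5: max=20655821/3888000, min=17033/3375, spread=206761/777600
Step 6: max=8232195571/1555200000, min=13665671/2700000, spread=14430763/62208000
Step 7: max=491667741689/93312000000, min=1097652727/216000000, spread=139854109/746496000
Step 8: max=29416071890251/5598720000000, min=99051228977/19440000000, spread=7114543559/44789760000

Answer: 3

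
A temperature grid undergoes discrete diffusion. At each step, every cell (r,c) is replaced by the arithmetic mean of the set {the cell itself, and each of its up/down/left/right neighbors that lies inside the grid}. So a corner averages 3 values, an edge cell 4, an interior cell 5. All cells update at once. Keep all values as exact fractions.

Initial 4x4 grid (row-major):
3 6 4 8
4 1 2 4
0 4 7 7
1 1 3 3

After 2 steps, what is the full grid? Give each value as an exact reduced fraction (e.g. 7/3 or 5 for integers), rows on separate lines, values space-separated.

After step 1:
  13/3 7/2 5 16/3
  2 17/5 18/5 21/4
  9/4 13/5 23/5 21/4
  2/3 9/4 7/2 13/3
After step 2:
  59/18 487/120 523/120 187/36
  719/240 151/50 437/100 583/120
  451/240 151/50 391/100 583/120
  31/18 541/240 881/240 157/36

Answer: 59/18 487/120 523/120 187/36
719/240 151/50 437/100 583/120
451/240 151/50 391/100 583/120
31/18 541/240 881/240 157/36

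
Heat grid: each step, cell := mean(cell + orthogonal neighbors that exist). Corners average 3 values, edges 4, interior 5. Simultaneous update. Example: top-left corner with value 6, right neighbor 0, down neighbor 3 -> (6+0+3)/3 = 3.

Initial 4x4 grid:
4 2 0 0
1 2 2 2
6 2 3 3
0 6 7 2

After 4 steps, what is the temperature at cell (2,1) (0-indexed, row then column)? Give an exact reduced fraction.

Answer: 181489/60000

Derivation:
Step 1: cell (2,1) = 19/5
Step 2: cell (2,1) = 3
Step 3: cell (2,1) = 6427/2000
Step 4: cell (2,1) = 181489/60000
Full grid after step 4:
  75487/32400 221017/108000 193097/108000 21059/12960
  8681/3375 223969/90000 394357/180000 449539/216000
  28091/9000 181489/60000 89497/30000 40597/14400
  14599/4320 252593/72000 49517/14400 7243/2160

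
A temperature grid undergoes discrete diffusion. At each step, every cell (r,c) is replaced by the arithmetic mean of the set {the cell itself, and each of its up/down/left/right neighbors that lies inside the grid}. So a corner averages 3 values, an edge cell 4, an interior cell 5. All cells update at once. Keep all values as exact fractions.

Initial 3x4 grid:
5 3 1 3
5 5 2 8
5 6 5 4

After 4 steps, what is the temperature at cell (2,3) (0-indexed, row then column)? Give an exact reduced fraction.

Answer: 578063/129600

Derivation:
Step 1: cell (2,3) = 17/3
Step 2: cell (2,3) = 85/18
Step 3: cell (2,3) = 10147/2160
Step 4: cell (2,3) = 578063/129600
Full grid after step 4:
  276149/64800 863363/216000 93607/24000 166771/43200
  971683/216000 787939/180000 1495103/360000 3651607/864000
  154987/32400 499369/108000 493169/108000 578063/129600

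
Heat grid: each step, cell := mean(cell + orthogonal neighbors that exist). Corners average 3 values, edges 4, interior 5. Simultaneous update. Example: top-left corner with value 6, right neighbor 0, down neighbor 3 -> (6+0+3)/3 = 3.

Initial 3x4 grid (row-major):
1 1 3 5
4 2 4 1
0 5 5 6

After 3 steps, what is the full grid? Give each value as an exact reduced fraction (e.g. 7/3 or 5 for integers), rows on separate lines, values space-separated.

After step 1:
  2 7/4 13/4 3
  7/4 16/5 3 4
  3 3 5 4
After step 2:
  11/6 51/20 11/4 41/12
  199/80 127/50 369/100 7/2
  31/12 71/20 15/4 13/3
After step 3:
  1649/720 1451/600 1861/600 29/9
  11333/4800 5927/2000 1623/500 747/200
  2069/720 3727/1200 4597/1200 139/36

Answer: 1649/720 1451/600 1861/600 29/9
11333/4800 5927/2000 1623/500 747/200
2069/720 3727/1200 4597/1200 139/36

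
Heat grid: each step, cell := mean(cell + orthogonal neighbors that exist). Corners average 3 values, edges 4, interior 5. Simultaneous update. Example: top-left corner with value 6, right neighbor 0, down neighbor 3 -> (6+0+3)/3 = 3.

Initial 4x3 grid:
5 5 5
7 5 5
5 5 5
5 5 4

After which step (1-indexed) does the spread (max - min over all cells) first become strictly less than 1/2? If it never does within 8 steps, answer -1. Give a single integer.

Step 1: max=17/3, min=14/3, spread=1
Step 2: max=331/60, min=85/18, spread=143/180
Step 3: max=2911/540, min=1039/216, spread=209/360
Step 4: max=86041/16200, min=633683/129600, spread=3643/8640
  -> spread < 1/2 first at step 4
Step 5: max=5130149/972000, min=38364607/7776000, spread=178439/518400
Step 6: max=305511451/58320000, min=2321417633/466560000, spread=1635653/6220800
Step 7: max=9121666567/1749600000, min=140036859547/27993600000, spread=78797407/373248000
Step 8: max=68118830791/13122000000, min=8440964045873/1679616000000, spread=741990121/4478976000

Answer: 4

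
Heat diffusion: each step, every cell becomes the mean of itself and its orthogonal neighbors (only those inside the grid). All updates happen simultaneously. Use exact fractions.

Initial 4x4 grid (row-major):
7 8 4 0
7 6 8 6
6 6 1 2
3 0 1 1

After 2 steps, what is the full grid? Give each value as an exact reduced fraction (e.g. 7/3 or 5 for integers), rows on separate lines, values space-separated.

Answer: 241/36 307/48 235/48 37/9
79/12 571/100 123/25 89/24
47/10 112/25 313/100 343/120
11/3 201/80 491/240 55/36

Derivation:
After step 1:
  22/3 25/4 5 10/3
  13/2 7 5 4
  11/2 19/5 18/5 5/2
  3 5/2 3/4 4/3
After step 2:
  241/36 307/48 235/48 37/9
  79/12 571/100 123/25 89/24
  47/10 112/25 313/100 343/120
  11/3 201/80 491/240 55/36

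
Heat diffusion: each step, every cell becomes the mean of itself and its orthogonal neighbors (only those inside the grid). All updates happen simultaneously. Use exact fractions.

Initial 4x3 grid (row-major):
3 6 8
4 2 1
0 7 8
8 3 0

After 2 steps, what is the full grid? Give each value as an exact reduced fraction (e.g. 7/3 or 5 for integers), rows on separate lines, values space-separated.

Answer: 34/9 217/48 29/6
23/6 79/20 71/16
11/3 17/4 197/48
155/36 95/24 73/18

Derivation:
After step 1:
  13/3 19/4 5
  9/4 4 19/4
  19/4 4 4
  11/3 9/2 11/3
After step 2:
  34/9 217/48 29/6
  23/6 79/20 71/16
  11/3 17/4 197/48
  155/36 95/24 73/18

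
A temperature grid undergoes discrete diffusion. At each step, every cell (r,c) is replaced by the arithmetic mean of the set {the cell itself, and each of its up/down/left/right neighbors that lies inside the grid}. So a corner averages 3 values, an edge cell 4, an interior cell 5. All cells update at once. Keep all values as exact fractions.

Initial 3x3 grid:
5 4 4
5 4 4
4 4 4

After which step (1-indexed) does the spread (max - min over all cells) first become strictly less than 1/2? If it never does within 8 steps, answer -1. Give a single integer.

Step 1: max=14/3, min=4, spread=2/3
Step 2: max=161/36, min=4, spread=17/36
  -> spread < 1/2 first at step 2
Step 3: max=9487/2160, min=731/180, spread=143/432
Step 4: max=561149/129600, min=11063/2700, spread=1205/5184
Step 5: max=33403303/7776000, min=297541/72000, spread=10151/62208
Step 6: max=1991909141/466560000, min=80769209/19440000, spread=85517/746496
Step 7: max=119046790927/27993600000, min=9732953671/2332800000, spread=720431/8957952
Step 8: max=7122078194669/1679616000000, min=24400161863/5832000000, spread=6069221/107495424

Answer: 2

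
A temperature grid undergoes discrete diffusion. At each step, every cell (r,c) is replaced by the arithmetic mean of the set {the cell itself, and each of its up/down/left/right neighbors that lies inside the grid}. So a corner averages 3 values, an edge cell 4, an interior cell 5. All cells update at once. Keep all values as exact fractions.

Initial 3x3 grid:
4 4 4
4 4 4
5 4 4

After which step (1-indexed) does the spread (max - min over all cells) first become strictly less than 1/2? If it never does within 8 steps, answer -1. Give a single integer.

Answer: 1

Derivation:
Step 1: max=13/3, min=4, spread=1/3
  -> spread < 1/2 first at step 1
Step 2: max=77/18, min=4, spread=5/18
Step 3: max=905/216, min=4, spread=41/216
Step 4: max=53971/12960, min=1451/360, spread=347/2592
Step 5: max=3217337/777600, min=14557/3600, spread=2921/31104
Step 6: max=192452539/46656000, min=1753483/432000, spread=24611/373248
Step 7: max=11516162033/2799360000, min=39536741/9720000, spread=207329/4478976
Step 8: max=689876352451/167961600000, min=2112401599/518400000, spread=1746635/53747712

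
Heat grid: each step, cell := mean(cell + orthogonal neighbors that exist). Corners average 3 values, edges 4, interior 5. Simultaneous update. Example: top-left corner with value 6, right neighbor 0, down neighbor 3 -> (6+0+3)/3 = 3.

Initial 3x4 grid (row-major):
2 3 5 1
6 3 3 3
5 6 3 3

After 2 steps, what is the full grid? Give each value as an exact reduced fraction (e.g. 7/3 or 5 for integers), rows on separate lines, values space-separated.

After step 1:
  11/3 13/4 3 3
  4 21/5 17/5 5/2
  17/3 17/4 15/4 3
After step 2:
  131/36 847/240 253/80 17/6
  263/60 191/50 337/100 119/40
  167/36 67/15 18/5 37/12

Answer: 131/36 847/240 253/80 17/6
263/60 191/50 337/100 119/40
167/36 67/15 18/5 37/12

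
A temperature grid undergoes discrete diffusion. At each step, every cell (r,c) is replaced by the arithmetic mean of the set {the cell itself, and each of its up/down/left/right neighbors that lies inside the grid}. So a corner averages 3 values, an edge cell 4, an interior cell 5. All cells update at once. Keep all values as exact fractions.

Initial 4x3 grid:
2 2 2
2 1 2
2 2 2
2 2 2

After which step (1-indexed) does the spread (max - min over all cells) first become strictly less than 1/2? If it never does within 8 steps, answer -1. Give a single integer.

Answer: 1

Derivation:
Step 1: max=2, min=7/4, spread=1/4
  -> spread < 1/2 first at step 1
Step 2: max=2, min=177/100, spread=23/100
Step 3: max=787/400, min=8789/4800, spread=131/960
Step 4: max=14009/7200, min=79849/43200, spread=841/8640
Step 5: max=2786627/1440000, min=32017949/17280000, spread=56863/691200
Step 6: max=24930457/12960000, min=289505659/155520000, spread=386393/6220800
Step 7: max=9947641187/5184000000, min=116022276869/62208000000, spread=26795339/497664000
Step 8: max=594993850333/311040000000, min=6981144285871/3732480000000, spread=254051069/5971968000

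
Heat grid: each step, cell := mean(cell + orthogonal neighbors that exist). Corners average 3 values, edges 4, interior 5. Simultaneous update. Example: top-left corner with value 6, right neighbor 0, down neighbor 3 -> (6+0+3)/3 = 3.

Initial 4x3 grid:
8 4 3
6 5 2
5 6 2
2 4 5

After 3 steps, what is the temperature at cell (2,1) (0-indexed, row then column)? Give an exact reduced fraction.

Answer: 205/48

Derivation:
Step 1: cell (2,1) = 22/5
Step 2: cell (2,1) = 87/20
Step 3: cell (2,1) = 205/48
Full grid after step 3:
  3757/720 223/48 2857/720
  2437/480 901/200 1867/480
  6701/1440 205/48 5591/1440
  1163/270 11849/2880 1043/270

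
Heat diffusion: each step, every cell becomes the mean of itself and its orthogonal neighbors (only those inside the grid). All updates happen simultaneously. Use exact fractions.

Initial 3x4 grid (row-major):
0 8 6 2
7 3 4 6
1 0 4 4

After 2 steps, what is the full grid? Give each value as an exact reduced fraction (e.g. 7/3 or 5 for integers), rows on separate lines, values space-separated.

Answer: 4 373/80 1111/240 41/9
889/240 18/5 21/5 269/60
89/36 181/60 107/30 35/9

Derivation:
After step 1:
  5 17/4 5 14/3
  11/4 22/5 23/5 4
  8/3 2 3 14/3
After step 2:
  4 373/80 1111/240 41/9
  889/240 18/5 21/5 269/60
  89/36 181/60 107/30 35/9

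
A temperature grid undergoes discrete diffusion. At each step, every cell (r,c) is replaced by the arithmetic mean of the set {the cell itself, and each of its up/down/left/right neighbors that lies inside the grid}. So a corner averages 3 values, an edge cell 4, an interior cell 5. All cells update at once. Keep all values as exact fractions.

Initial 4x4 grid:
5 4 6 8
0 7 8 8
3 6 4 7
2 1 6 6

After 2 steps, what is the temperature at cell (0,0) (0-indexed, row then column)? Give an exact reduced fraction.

Answer: 49/12

Derivation:
Step 1: cell (0,0) = 3
Step 2: cell (0,0) = 49/12
Full grid after step 2:
  49/12 5 389/60 259/36
  29/8 501/100 641/100 419/60
  127/40 219/50 11/2 199/30
  17/6 71/20 77/15 101/18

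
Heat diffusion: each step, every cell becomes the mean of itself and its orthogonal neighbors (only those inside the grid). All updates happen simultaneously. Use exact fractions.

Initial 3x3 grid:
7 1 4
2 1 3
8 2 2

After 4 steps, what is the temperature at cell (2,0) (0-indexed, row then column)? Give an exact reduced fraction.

Step 1: cell (2,0) = 4
Step 2: cell (2,0) = 47/12
Step 3: cell (2,0) = 2441/720
Step 4: cell (2,0) = 16063/4800
Full grid after step 4:
  427201/129600 855389/288000 364301/129600
  1412521/432000 551927/180000 390757/144000
  16063/4800 2596667/864000 366001/129600

Answer: 16063/4800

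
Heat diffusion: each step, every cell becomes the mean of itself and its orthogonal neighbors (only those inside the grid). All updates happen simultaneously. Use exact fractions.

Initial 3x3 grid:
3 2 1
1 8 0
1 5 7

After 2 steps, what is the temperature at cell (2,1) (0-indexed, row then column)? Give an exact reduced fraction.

Answer: 887/240

Derivation:
Step 1: cell (2,1) = 21/4
Step 2: cell (2,1) = 887/240
Full grid after step 2:
  35/12 97/40 17/6
  647/240 96/25 61/20
  65/18 887/240 53/12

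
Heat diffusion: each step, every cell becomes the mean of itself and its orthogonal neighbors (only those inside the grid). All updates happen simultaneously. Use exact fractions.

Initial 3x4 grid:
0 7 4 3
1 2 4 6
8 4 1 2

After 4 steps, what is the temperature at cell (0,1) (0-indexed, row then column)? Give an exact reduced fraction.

Step 1: cell (0,1) = 13/4
Step 2: cell (0,1) = 841/240
Step 3: cell (0,1) = 4901/1440
Step 4: cell (0,1) = 150329/43200
Full grid after step 4:
  17183/5184 150329/43200 31589/8640 97919/25920
  21663/6400 82379/24000 257057/72000 124517/34560
  17737/5184 74777/21600 4939/1440 29903/8640

Answer: 150329/43200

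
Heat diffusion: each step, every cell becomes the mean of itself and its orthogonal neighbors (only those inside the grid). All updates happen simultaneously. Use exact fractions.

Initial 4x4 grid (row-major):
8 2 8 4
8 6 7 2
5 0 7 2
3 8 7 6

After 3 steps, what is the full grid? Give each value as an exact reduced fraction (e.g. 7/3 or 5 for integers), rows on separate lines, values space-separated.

Answer: 341/60 13741/2400 36607/7200 2117/432
13571/2400 2593/500 31327/6000 2077/450
35729/7200 6367/1200 4901/1000 373/75
11117/2160 17977/3600 2161/400 1811/360

Derivation:
After step 1:
  6 6 21/4 14/3
  27/4 23/5 6 15/4
  4 26/5 23/5 17/4
  16/3 9/2 7 5
After step 2:
  25/4 437/80 263/48 41/9
  427/80 571/100 121/25 14/3
  1277/240 229/50 541/100 22/5
  83/18 661/120 211/40 65/12
After step 3:
  341/60 13741/2400 36607/7200 2117/432
  13571/2400 2593/500 31327/6000 2077/450
  35729/7200 6367/1200 4901/1000 373/75
  11117/2160 17977/3600 2161/400 1811/360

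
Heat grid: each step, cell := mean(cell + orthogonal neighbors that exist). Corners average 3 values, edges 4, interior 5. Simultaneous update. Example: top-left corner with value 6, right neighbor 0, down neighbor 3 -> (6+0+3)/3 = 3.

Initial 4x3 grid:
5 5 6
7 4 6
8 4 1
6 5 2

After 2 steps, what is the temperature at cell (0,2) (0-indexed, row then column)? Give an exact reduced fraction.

Answer: 179/36

Derivation:
Step 1: cell (0,2) = 17/3
Step 2: cell (0,2) = 179/36
Full grid after step 2:
  50/9 323/60 179/36
  1387/240 497/100 551/120
  1379/240 467/100 437/120
  101/18 353/80 61/18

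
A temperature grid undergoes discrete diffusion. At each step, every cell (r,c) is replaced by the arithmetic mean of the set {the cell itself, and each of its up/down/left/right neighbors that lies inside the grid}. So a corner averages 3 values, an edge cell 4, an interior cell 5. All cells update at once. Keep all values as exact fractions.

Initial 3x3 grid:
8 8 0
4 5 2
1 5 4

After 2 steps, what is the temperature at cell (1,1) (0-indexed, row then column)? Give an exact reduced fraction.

Answer: 421/100

Derivation:
Step 1: cell (1,1) = 24/5
Step 2: cell (1,1) = 421/100
Full grid after step 2:
  197/36 401/80 34/9
  193/40 421/100 291/80
  139/36 311/80 61/18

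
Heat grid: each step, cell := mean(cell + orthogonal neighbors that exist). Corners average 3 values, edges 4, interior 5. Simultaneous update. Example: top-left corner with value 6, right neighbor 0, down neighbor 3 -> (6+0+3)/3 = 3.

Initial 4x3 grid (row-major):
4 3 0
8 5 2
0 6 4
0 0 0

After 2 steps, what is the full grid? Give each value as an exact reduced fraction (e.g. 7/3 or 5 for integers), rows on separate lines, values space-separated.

After step 1:
  5 3 5/3
  17/4 24/5 11/4
  7/2 3 3
  0 3/2 4/3
After step 2:
  49/12 217/60 89/36
  351/80 89/25 733/240
  43/16 79/25 121/48
  5/3 35/24 35/18

Answer: 49/12 217/60 89/36
351/80 89/25 733/240
43/16 79/25 121/48
5/3 35/24 35/18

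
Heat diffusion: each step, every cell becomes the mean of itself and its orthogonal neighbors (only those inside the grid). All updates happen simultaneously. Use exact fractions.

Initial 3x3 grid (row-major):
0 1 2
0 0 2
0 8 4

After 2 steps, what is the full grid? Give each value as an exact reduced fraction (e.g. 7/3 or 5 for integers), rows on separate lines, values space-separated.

After step 1:
  1/3 3/4 5/3
  0 11/5 2
  8/3 3 14/3
After step 2:
  13/36 99/80 53/36
  13/10 159/100 79/30
  17/9 47/15 29/9

Answer: 13/36 99/80 53/36
13/10 159/100 79/30
17/9 47/15 29/9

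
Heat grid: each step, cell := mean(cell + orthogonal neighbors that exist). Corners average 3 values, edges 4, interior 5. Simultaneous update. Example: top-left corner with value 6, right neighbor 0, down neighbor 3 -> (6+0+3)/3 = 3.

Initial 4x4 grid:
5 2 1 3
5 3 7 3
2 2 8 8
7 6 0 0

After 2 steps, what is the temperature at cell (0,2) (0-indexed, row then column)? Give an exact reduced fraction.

Step 1: cell (0,2) = 13/4
Step 2: cell (0,2) = 191/60
Full grid after step 2:
  7/2 69/20 191/60 65/18
  311/80 189/50 217/50 251/60
  339/80 83/20 437/100 53/12
  17/4 329/80 179/48 131/36

Answer: 191/60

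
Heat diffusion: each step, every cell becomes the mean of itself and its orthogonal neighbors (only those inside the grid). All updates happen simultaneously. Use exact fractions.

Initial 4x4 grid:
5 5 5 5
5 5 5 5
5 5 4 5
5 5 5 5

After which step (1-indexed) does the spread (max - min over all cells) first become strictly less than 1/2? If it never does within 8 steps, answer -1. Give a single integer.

Answer: 1

Derivation:
Step 1: max=5, min=19/4, spread=1/4
  -> spread < 1/2 first at step 1
Step 2: max=5, min=239/50, spread=11/50
Step 3: max=5, min=11633/2400, spread=367/2400
Step 4: max=2987/600, min=52429/10800, spread=1337/10800
Step 5: max=89531/18000, min=1578331/324000, spread=33227/324000
Step 6: max=535951/108000, min=47385673/9720000, spread=849917/9720000
Step 7: max=8031467/1620000, min=1424285653/291600000, spread=21378407/291600000
Step 8: max=2406311657/486000000, min=42773537629/8748000000, spread=540072197/8748000000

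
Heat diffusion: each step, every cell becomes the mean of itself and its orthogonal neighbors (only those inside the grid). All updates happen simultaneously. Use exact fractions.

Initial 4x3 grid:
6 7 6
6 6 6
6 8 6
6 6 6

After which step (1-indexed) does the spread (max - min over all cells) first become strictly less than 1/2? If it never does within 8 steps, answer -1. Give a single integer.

Step 1: max=33/5, min=6, spread=3/5
Step 2: max=13/2, min=223/36, spread=11/36
  -> spread < 1/2 first at step 2
Step 3: max=7643/1200, min=18013/2880, spread=1651/14400
Step 4: max=15221/2400, min=162623/25920, spread=8819/129600
Step 5: max=68243/10800, min=13034561/2073600, spread=13619/414720
Step 6: max=54555209/8640000, min=117456631/18662400, spread=9565511/466560000
Step 7: max=7851548779/1244160000, min=47004703049/7464960000, spread=836717/59719680
Step 8: max=70641610589/11197440000, min=423222473359/67184640000, spread=25087607/2687385600

Answer: 2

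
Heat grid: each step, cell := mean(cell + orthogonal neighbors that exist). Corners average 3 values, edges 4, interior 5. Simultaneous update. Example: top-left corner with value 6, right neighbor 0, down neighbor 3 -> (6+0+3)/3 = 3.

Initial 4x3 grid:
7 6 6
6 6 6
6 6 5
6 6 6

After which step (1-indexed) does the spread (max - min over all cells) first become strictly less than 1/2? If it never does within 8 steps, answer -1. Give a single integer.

Answer: 3

Derivation:
Step 1: max=19/3, min=17/3, spread=2/3
Step 2: max=113/18, min=689/120, spread=193/360
Step 3: max=1337/216, min=6269/1080, spread=52/135
  -> spread < 1/2 first at step 3
Step 4: max=795301/129600, min=189359/32400, spread=7573/25920
Step 5: max=47436569/7776000, min=2851129/486000, spread=363701/1555200
Step 6: max=2833051711/466560000, min=343490167/58320000, spread=681043/3732480
Step 7: max=169429642949/27993600000, min=5167103957/874800000, spread=163292653/1119744000
Step 8: max=10139424434191/1679616000000, min=621565789301/104976000000, spread=1554974443/13436928000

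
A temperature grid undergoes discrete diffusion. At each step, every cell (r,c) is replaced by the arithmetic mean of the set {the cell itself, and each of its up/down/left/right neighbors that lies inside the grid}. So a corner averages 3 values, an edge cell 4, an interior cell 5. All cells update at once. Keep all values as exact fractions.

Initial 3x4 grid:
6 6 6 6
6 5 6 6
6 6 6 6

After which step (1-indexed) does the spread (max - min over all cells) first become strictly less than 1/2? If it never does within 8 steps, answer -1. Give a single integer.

Step 1: max=6, min=23/4, spread=1/4
  -> spread < 1/2 first at step 1
Step 2: max=6, min=577/100, spread=23/100
Step 3: max=2387/400, min=27989/4800, spread=131/960
Step 4: max=42809/7200, min=252649/43200, spread=841/8640
Step 5: max=8546627/1440000, min=101137949/17280000, spread=56863/691200
Step 6: max=76770457/12960000, min=911585659/155520000, spread=386393/6220800
Step 7: max=30683641187/5184000000, min=364854276869/62208000000, spread=26795339/497664000
Step 8: max=1839153850333/311040000000, min=21911064285871/3732480000000, spread=254051069/5971968000

Answer: 1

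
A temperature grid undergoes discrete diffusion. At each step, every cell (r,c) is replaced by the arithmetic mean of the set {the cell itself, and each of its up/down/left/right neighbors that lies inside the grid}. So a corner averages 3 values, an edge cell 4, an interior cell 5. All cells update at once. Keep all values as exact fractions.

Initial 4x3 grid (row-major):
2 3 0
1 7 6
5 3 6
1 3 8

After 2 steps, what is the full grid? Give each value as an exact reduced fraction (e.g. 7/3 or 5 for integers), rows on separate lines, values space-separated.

After step 1:
  2 3 3
  15/4 4 19/4
  5/2 24/5 23/4
  3 15/4 17/3
After step 2:
  35/12 3 43/12
  49/16 203/50 35/8
  281/80 104/25 629/120
  37/12 1033/240 91/18

Answer: 35/12 3 43/12
49/16 203/50 35/8
281/80 104/25 629/120
37/12 1033/240 91/18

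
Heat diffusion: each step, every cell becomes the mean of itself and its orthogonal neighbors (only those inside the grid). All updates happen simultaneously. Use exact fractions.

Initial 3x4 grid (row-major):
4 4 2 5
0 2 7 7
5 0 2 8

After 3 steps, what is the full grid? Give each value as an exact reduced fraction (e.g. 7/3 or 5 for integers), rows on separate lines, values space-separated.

Answer: 6061/2160 11663/3600 15263/3600 2105/432
37327/14400 18773/6000 24833/6000 73987/14400
5281/2160 668/225 7519/1800 2141/432

Derivation:
After step 1:
  8/3 3 9/2 14/3
  11/4 13/5 4 27/4
  5/3 9/4 17/4 17/3
After step 2:
  101/36 383/120 97/24 191/36
  581/240 73/25 221/50 253/48
  20/9 323/120 97/24 50/9
After step 3:
  6061/2160 11663/3600 15263/3600 2105/432
  37327/14400 18773/6000 24833/6000 73987/14400
  5281/2160 668/225 7519/1800 2141/432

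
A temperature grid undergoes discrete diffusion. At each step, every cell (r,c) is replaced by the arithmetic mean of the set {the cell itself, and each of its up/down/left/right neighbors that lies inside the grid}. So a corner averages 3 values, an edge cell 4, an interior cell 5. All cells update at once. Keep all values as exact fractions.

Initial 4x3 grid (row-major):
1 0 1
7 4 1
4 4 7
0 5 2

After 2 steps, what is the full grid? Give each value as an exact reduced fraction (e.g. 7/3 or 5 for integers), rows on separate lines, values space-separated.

Answer: 49/18 241/120 65/36
817/240 67/20 637/240
311/80 18/5 973/240
19/6 913/240 131/36

Derivation:
After step 1:
  8/3 3/2 2/3
  4 16/5 13/4
  15/4 24/5 7/2
  3 11/4 14/3
After step 2:
  49/18 241/120 65/36
  817/240 67/20 637/240
  311/80 18/5 973/240
  19/6 913/240 131/36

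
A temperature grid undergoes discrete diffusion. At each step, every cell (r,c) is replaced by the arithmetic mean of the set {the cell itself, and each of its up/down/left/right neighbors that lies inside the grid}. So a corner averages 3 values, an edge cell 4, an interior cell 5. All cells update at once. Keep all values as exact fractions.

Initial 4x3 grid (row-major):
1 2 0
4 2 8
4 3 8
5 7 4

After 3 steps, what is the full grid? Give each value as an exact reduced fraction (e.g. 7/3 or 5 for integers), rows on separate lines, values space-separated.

After step 1:
  7/3 5/4 10/3
  11/4 19/5 9/2
  4 24/5 23/4
  16/3 19/4 19/3
After step 2:
  19/9 643/240 109/36
  773/240 171/50 1043/240
  1013/240 231/50 1283/240
  169/36 1273/240 101/18
After step 3:
  721/270 40457/14400 3619/1080
  23351/7200 21943/6000 29051/7200
  30161/7200 27493/6000 35861/7200
  5119/1080 72827/14400 2927/540

Answer: 721/270 40457/14400 3619/1080
23351/7200 21943/6000 29051/7200
30161/7200 27493/6000 35861/7200
5119/1080 72827/14400 2927/540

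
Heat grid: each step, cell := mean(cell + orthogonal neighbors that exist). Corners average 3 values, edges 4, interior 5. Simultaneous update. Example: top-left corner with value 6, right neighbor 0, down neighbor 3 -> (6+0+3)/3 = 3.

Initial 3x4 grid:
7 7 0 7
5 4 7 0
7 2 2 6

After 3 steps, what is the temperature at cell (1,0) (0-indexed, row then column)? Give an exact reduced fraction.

Step 1: cell (1,0) = 23/4
Step 2: cell (1,0) = 87/16
Step 3: cell (1,0) = 8003/1600
Full grid after step 3:
  1169/216 33821/7200 31601/7200 7931/2160
  8003/1600 4773/1000 7551/2000 4721/1200
  2099/432 7549/1800 14513/3600 1879/540

Answer: 8003/1600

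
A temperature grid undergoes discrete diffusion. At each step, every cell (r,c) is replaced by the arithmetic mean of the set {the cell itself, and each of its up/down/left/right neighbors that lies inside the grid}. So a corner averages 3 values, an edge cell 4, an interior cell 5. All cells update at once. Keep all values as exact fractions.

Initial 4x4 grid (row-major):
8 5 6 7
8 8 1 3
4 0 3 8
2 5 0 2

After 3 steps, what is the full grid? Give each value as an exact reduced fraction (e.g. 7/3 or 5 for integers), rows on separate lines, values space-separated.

Answer: 1087/180 2317/400 721/144 10637/2160
6661/1200 1189/250 27143/6000 1241/288
14579/3600 4661/1200 2527/750 26801/7200
1511/432 20983/7200 21911/7200 1691/540

Derivation:
After step 1:
  7 27/4 19/4 16/3
  7 22/5 21/5 19/4
  7/2 4 12/5 4
  11/3 7/4 5/2 10/3
After step 2:
  83/12 229/40 631/120 89/18
  219/40 527/100 41/10 1097/240
  109/24 321/100 171/50 869/240
  107/36 143/48 599/240 59/18
After step 3:
  1087/180 2317/400 721/144 10637/2160
  6661/1200 1189/250 27143/6000 1241/288
  14579/3600 4661/1200 2527/750 26801/7200
  1511/432 20983/7200 21911/7200 1691/540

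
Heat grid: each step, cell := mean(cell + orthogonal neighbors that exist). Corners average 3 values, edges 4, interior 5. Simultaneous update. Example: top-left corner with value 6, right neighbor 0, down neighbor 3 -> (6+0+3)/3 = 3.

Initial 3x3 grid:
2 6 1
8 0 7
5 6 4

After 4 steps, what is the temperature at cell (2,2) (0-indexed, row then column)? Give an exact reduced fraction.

Step 1: cell (2,2) = 17/3
Step 2: cell (2,2) = 149/36
Step 3: cell (2,2) = 10159/2160
Step 4: cell (2,2) = 564173/129600
Full grid after step 4:
  67781/16200 1225697/288000 512123/129600
  3984841/864000 506089/120000 940679/216000
  297149/64800 150383/32000 564173/129600

Answer: 564173/129600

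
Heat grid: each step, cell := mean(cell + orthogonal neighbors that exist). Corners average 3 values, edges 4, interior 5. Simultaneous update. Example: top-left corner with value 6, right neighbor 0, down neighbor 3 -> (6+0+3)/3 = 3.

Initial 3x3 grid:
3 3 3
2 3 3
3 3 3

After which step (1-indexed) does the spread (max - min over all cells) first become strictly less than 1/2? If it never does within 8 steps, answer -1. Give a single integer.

Step 1: max=3, min=8/3, spread=1/3
  -> spread < 1/2 first at step 1
Step 2: max=3, min=653/240, spread=67/240
Step 3: max=593/200, min=6043/2160, spread=1807/10800
Step 4: max=15839/5400, min=2434037/864000, spread=33401/288000
Step 5: max=1576609/540000, min=22098067/7776000, spread=3025513/38880000
Step 6: max=83644051/28800000, min=8866273133/3110400000, spread=53531/995328
Step 7: max=22536883949/7776000000, min=533839074151/186624000000, spread=450953/11943936
Step 8: max=2698351389481/933120000000, min=32083416439397/11197440000000, spread=3799043/143327232

Answer: 1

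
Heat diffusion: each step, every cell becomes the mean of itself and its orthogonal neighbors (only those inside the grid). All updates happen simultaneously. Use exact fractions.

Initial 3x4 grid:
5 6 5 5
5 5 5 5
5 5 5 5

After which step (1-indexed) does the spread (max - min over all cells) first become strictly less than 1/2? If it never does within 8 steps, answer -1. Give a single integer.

Step 1: max=16/3, min=5, spread=1/3
  -> spread < 1/2 first at step 1
Step 2: max=631/120, min=5, spread=31/120
Step 3: max=5611/1080, min=5, spread=211/1080
Step 4: max=556897/108000, min=9047/1800, spread=14077/108000
Step 5: max=5000407/972000, min=543683/108000, spread=5363/48600
Step 6: max=149540809/29160000, min=302869/60000, spread=93859/1166400
Step 7: max=8958274481/1749600000, min=491336467/97200000, spread=4568723/69984000
Step 8: max=536660435629/104976000000, min=14761618889/2916000000, spread=8387449/167961600

Answer: 1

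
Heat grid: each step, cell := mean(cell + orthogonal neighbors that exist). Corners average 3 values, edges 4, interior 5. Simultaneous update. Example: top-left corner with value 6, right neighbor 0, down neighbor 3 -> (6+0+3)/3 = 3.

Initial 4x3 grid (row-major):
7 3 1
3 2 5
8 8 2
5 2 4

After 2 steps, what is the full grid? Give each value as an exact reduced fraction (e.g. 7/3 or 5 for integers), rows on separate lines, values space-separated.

Answer: 151/36 887/240 35/12
293/60 387/100 289/80
51/10 241/50 859/240
21/4 1009/240 73/18

Derivation:
After step 1:
  13/3 13/4 3
  5 21/5 5/2
  6 22/5 19/4
  5 19/4 8/3
After step 2:
  151/36 887/240 35/12
  293/60 387/100 289/80
  51/10 241/50 859/240
  21/4 1009/240 73/18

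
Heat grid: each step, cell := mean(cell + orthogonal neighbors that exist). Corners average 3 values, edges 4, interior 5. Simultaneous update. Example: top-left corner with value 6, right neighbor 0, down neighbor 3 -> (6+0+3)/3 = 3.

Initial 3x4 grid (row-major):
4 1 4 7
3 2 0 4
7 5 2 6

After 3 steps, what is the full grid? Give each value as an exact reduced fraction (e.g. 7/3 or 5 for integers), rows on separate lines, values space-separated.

Answer: 6667/2160 21871/7200 2609/800 677/180
788/225 4747/1500 6681/2000 17819/4800
913/240 8657/2400 8327/2400 1339/360

Derivation:
After step 1:
  8/3 11/4 3 5
  4 11/5 12/5 17/4
  5 4 13/4 4
After step 2:
  113/36 637/240 263/80 49/12
  52/15 307/100 151/50 313/80
  13/3 289/80 273/80 23/6
After step 3:
  6667/2160 21871/7200 2609/800 677/180
  788/225 4747/1500 6681/2000 17819/4800
  913/240 8657/2400 8327/2400 1339/360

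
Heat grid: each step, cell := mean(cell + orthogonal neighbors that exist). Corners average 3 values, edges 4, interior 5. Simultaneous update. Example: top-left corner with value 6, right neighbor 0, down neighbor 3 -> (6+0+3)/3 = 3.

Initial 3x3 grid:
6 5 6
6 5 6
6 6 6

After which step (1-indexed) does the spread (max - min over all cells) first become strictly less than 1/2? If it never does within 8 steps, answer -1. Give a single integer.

Step 1: max=6, min=11/2, spread=1/2
Step 2: max=467/80, min=673/120, spread=11/48
  -> spread < 1/2 first at step 2
Step 3: max=697/120, min=40601/7200, spread=1219/7200
Step 4: max=555241/96000, min=2451397/432000, spread=755/6912
Step 5: max=99599881/17280000, min=147414509/25920000, spread=6353/82944
Step 6: max=5966522707/1036800000, min=8866141873/1555200000, spread=53531/995328
Step 7: max=13238385827/2304000000, min=532631555681/93312000000, spread=450953/11943936
Step 8: max=21426913549163/3732480000000, min=31991970206557/5598720000000, spread=3799043/143327232

Answer: 2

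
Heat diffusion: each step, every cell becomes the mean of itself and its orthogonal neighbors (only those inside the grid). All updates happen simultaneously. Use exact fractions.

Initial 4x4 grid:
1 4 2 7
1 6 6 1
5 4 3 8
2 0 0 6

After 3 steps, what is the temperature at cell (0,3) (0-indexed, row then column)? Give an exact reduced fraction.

Step 1: cell (0,3) = 10/3
Step 2: cell (0,3) = 163/36
Step 3: cell (0,3) = 2249/540
Full grid after step 3:
  2279/720 4109/1200 2927/720 2249/540
  7543/2400 7197/2000 1472/375 3227/720
  845/288 4793/1500 23101/6000 14747/3600
  697/270 803/288 23419/7200 8407/2160

Answer: 2249/540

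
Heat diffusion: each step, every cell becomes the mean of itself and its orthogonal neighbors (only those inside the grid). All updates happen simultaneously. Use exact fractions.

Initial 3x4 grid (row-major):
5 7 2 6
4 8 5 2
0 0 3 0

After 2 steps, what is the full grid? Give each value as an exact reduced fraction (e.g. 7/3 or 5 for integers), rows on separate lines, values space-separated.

Answer: 181/36 619/120 107/24 139/36
943/240 213/50 381/100 49/16
25/9 653/240 125/48 83/36

Derivation:
After step 1:
  16/3 11/2 5 10/3
  17/4 24/5 4 13/4
  4/3 11/4 2 5/3
After step 2:
  181/36 619/120 107/24 139/36
  943/240 213/50 381/100 49/16
  25/9 653/240 125/48 83/36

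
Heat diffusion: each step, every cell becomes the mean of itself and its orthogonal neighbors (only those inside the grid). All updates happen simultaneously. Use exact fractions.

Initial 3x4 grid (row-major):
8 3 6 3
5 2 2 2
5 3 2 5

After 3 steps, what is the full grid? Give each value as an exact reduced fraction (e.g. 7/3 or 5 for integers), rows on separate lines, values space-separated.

Answer: 1957/432 29813/7200 25693/7200 7333/2160
15539/3600 22399/6000 19819/6000 11309/3600
427/108 6347/1800 3703/1200 136/45

Derivation:
After step 1:
  16/3 19/4 7/2 11/3
  5 3 14/5 3
  13/3 3 3 3
After step 2:
  181/36 199/48 883/240 61/18
  53/12 371/100 153/50 187/60
  37/9 10/3 59/20 3
After step 3:
  1957/432 29813/7200 25693/7200 7333/2160
  15539/3600 22399/6000 19819/6000 11309/3600
  427/108 6347/1800 3703/1200 136/45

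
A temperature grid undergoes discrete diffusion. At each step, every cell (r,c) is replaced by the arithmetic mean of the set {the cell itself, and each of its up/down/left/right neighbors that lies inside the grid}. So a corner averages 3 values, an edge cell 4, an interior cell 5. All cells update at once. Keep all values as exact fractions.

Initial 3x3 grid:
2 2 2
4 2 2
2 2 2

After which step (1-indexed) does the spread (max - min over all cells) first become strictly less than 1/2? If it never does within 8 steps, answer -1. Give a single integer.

Answer: 3

Derivation:
Step 1: max=8/3, min=2, spread=2/3
Step 2: max=307/120, min=2, spread=67/120
Step 3: max=2597/1080, min=207/100, spread=1807/5400
  -> spread < 1/2 first at step 3
Step 4: max=1021963/432000, min=5761/2700, spread=33401/144000
Step 5: max=9005933/3888000, min=583391/270000, spread=3025513/19440000
Step 6: max=3575326867/1555200000, min=31555949/14400000, spread=53531/497664
Step 7: max=212656925849/93312000000, min=8567116051/3888000000, spread=450953/5971968
Step 8: max=12706343560603/5598720000000, min=1034128610519/466560000000, spread=3799043/71663616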